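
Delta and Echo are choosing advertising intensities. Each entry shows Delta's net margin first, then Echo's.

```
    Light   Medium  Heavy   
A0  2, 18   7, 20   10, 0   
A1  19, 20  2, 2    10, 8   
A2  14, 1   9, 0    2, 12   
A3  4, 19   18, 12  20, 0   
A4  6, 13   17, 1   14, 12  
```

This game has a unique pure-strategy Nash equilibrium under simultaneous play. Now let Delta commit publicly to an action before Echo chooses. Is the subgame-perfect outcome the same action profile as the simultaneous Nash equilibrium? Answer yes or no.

yes

Backward induction with Delta moving first.
- A0: Echo compares 18, 20, 0 and picks Medium; Delta would get 7.
- A1: Echo compares 20, 2, 8 and picks Light; Delta would get 19.
- A2: Echo compares 1, 0, 12 and picks Heavy; Delta would get 2.
- A3: Echo compares 19, 12, 0 and picks Light; Delta would get 4.
- A4: Echo compares 13, 1, 12 and picks Light; Delta would get 6.
Among 7, 19, 2, 4, 6, the best is 19 at A1. Subgame-perfect outcome: (A1, Light) with payoffs (19, 20).
For the simultaneous game, intersect best replies.
Delta's best replies: Light→A1; Medium→A3; Heavy→A3.
Echo's best replies: A0→Medium; A1→Light; A2→Heavy; A3→Light; A4→Light.
Only (A1, Light) has each player best-responding; Nash payoffs (19, 20).
Sequential outcome (A1, Light) coincides with the Nash profile (A1, Light).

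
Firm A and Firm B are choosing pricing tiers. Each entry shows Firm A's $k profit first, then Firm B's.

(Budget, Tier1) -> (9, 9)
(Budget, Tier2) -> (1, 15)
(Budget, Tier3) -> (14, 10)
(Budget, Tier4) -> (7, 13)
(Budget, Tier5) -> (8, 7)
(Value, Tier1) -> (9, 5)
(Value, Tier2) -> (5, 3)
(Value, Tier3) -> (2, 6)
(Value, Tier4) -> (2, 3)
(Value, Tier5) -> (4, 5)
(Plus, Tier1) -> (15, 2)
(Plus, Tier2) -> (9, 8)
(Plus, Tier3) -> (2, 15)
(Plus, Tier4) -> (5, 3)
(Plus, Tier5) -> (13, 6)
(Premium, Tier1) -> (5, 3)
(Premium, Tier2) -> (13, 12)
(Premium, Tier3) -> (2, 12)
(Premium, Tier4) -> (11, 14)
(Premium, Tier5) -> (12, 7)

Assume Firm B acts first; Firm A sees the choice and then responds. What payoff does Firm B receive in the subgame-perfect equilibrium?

Backward induction with Firm B moving first.
- Tier1 → Firm A plays Plus (best of 9, 9, 15, 5); Firm B gets 2.
- Tier2 → Firm A plays Premium (best of 1, 5, 9, 13); Firm B gets 12.
- Tier3 → Firm A plays Budget (best of 14, 2, 2, 2); Firm B gets 10.
- Tier4 → Firm A plays Premium (best of 7, 2, 5, 11); Firm B gets 14.
- Tier5 → Firm A plays Plus (best of 8, 4, 13, 12); Firm B gets 6.
Firm B's induced payoffs are 2, 12, 10, 14, 6, so Firm B commits to Tier4. Subgame-perfect outcome: (Premium, Tier4) with payoffs (11, 14).

14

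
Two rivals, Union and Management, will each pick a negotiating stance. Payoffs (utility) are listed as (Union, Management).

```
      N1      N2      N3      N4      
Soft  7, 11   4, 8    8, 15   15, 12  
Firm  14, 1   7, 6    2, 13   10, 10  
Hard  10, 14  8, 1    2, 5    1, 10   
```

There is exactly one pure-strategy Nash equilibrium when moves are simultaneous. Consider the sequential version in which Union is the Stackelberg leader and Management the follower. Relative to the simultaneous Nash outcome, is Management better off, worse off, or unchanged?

Work backward from Management's decision.
- Soft: Management compares 11, 8, 15, 12 and picks N3; Union would get 8.
- Firm: Management compares 1, 6, 13, 10 and picks N3; Union would get 2.
- Hard: Management compares 14, 1, 5, 10 and picks N1; Union would get 10.
Maximizing over 8, 2, 10, Union chooses Hard. Subgame-perfect outcome: (Hard, N1) with payoffs (10, 14).
Under simultaneous play:
Union's best replies: N1→Firm; N2→Hard; N3→Soft; N4→Soft.
Management's best replies: Soft→N3; Firm→N3; Hard→N1.
Only (Soft, N3) has each player best-responding; Nash payoffs (8, 15).
Management earns 14 sequentially versus 15 at the Nash outcome: worse off.

worse off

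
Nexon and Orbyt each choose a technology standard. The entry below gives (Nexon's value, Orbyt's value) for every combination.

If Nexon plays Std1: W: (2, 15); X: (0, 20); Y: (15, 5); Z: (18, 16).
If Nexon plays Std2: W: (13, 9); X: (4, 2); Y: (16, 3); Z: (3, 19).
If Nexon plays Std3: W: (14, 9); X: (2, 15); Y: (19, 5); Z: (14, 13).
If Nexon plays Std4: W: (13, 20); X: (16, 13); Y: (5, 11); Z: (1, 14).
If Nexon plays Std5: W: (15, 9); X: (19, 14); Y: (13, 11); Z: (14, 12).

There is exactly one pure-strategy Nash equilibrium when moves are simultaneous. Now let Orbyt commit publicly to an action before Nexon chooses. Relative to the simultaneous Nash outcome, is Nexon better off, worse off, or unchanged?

worse off

Nexon best-responds to each possible Orbyt move:
- W: BR = Std5, leader payoff 9.
- X: BR = Std5, leader payoff 14.
- Y: BR = Std3, leader payoff 5.
- Z: BR = Std1, leader payoff 16.
Maximizing over 9, 14, 5, 16, Orbyt chooses Z. Subgame-perfect outcome: (Std1, Z) with payoffs (18, 16).
For the simultaneous game, intersect best replies.
Nexon's best replies: W→Std5; X→Std5; Y→Std3; Z→Std1.
Orbyt's best replies: Std1→X; Std2→Z; Std3→X; Std4→W; Std5→X.
The unique mutual best reply is (Std5, X), giving (19, 14).
Nexon earns 18 sequentially versus 19 at the Nash outcome: worse off.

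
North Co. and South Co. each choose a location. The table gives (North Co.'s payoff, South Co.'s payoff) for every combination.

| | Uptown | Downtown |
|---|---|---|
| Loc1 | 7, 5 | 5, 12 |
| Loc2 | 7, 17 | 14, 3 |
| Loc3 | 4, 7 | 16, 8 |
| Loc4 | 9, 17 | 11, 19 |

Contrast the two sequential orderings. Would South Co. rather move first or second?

first

If North Co. leads: South Co.'s best replies are Loc1→Downtown, Loc2→Uptown, Loc3→Downtown, Loc4→Downtown; North Co.'s induced payoffs 5, 7, 16, 11; outcome (Loc3, Downtown), payoffs (16, 8).
If South Co. leads: North Co.'s best replies are Uptown→Loc4, Downtown→Loc3; South Co.'s induced payoffs 17, 8; outcome (Loc4, Uptown), payoffs (9, 17).
South Co. gets 17 moving first and 8 moving second, so South Co. prefers to move first.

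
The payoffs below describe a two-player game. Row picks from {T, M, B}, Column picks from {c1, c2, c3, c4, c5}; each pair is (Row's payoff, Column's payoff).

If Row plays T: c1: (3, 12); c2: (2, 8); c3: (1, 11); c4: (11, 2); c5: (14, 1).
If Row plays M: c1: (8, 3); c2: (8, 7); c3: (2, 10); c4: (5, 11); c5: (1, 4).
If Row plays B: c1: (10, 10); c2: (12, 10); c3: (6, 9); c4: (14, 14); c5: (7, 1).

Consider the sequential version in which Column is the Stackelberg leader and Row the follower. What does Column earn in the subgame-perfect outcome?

14

Solve by backward induction (Column leads).
- c1 → Row plays B (best of 3, 8, 10); Column gets 10.
- c2 → Row plays B (best of 2, 8, 12); Column gets 10.
- c3 → Row plays B (best of 1, 2, 6); Column gets 9.
- c4 → Row plays B (best of 11, 5, 14); Column gets 14.
- c5 → Row plays T (best of 14, 1, 7); Column gets 1.
Maximizing over 10, 10, 9, 14, 1, Column chooses c4. Subgame-perfect outcome: (B, c4) with payoffs (14, 14).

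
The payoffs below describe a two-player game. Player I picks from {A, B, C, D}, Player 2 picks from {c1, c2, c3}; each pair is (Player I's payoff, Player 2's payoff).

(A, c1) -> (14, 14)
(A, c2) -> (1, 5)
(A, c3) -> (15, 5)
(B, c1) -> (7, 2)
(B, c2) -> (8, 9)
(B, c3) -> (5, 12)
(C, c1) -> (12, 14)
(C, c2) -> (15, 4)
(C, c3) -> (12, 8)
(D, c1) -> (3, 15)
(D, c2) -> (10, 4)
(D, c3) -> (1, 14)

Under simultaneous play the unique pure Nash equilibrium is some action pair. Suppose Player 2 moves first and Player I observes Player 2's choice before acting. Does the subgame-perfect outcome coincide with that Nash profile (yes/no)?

Backward induction with Player 2 moving first.
- c1 → Player I plays A (best of 14, 7, 12, 3); Player 2 gets 14.
- c2 → Player I plays C (best of 1, 8, 15, 10); Player 2 gets 4.
- c3 → Player I plays A (best of 15, 5, 12, 1); Player 2 gets 5.
Maximizing over 14, 4, 5, Player 2 chooses c1. Subgame-perfect outcome: (A, c1) with payoffs (14, 14).
For the simultaneous game, intersect best replies.
Player I's best replies: c1→A; c2→C; c3→A.
Player 2's best replies: A→c1; B→c3; C→c1; D→c1.
The unique mutual best reply is (A, c1), giving (14, 14).
Sequential outcome (A, c1) coincides with the Nash profile (A, c1).

yes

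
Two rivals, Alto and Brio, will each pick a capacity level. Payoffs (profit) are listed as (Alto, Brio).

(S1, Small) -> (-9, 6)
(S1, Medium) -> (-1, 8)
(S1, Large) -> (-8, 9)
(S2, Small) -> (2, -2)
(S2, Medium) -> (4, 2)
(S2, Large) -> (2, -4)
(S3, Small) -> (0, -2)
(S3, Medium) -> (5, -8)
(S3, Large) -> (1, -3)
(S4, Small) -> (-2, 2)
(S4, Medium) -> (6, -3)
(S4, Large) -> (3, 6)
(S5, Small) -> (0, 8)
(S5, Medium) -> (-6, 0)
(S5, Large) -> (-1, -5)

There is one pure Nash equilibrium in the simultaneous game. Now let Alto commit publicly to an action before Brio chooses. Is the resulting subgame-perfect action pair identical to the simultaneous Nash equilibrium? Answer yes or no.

no

Solve by backward induction (Alto leads).
- S1 → Brio plays Large (best of 6, 8, 9); Alto gets -8.
- S2 → Brio plays Medium (best of -2, 2, -4); Alto gets 4.
- S3 → Brio plays Small (best of -2, -8, -3); Alto gets 0.
- S4 → Brio plays Large (best of 2, -3, 6); Alto gets 3.
- S5 → Brio plays Small (best of 8, 0, -5); Alto gets 0.
Among -8, 4, 0, 3, 0, the best is 4 at S2. Subgame-perfect outcome: (S2, Medium) with payoffs (4, 2).
Now find the simultaneous Nash equilibrium.
Alto's best replies: Small→S2; Medium→S4; Large→S4.
Brio's best replies: S1→Large; S2→Medium; S3→Small; S4→Large; S5→Small.
The unique mutual best reply is (S4, Large), giving (3, 6).
Sequential outcome (S2, Medium) differs from the Nash profile (S4, Large).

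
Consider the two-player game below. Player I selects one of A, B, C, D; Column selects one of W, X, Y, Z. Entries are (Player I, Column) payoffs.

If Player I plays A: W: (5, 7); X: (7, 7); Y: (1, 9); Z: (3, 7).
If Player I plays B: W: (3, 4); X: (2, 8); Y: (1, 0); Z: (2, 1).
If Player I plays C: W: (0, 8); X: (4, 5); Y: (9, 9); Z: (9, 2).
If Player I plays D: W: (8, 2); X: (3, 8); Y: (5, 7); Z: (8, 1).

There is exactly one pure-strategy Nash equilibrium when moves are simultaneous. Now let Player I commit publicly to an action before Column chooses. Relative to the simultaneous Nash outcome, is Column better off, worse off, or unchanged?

unchanged

Backward induction with Player I moving first.
- A: BR = Y, leader payoff 1.
- B: BR = X, leader payoff 2.
- C: BR = Y, leader payoff 9.
- D: BR = X, leader payoff 3.
Player I's induced payoffs are 1, 2, 9, 3, so Player I commits to C. Subgame-perfect outcome: (C, Y) with payoffs (9, 9).
Under simultaneous play:
Player I's best replies: W→D; X→A; Y→C; Z→C.
Column's best replies: A→Y; B→X; C→Y; D→X.
The unique mutual best reply is (C, Y), giving (9, 9).
Column earns 9 sequentially versus 9 at the Nash outcome: unchanged.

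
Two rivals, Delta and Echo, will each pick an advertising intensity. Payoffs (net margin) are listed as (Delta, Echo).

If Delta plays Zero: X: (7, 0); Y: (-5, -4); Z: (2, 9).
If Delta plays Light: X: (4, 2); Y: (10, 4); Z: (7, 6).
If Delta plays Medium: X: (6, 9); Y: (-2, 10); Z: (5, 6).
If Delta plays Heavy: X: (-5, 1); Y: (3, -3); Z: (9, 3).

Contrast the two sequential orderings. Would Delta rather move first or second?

second

If Delta leads: Echo's best replies are Zero→Z, Light→Z, Medium→Y, Heavy→Z; Delta's induced payoffs 2, 7, -2, 9; outcome (Heavy, Z), payoffs (9, 3).
If Echo leads: Delta's best replies are X→Zero, Y→Light, Z→Heavy; Echo's induced payoffs 0, 4, 3; outcome (Light, Y), payoffs (10, 4).
Delta gets 9 moving first and 10 moving second, so Delta prefers to move second.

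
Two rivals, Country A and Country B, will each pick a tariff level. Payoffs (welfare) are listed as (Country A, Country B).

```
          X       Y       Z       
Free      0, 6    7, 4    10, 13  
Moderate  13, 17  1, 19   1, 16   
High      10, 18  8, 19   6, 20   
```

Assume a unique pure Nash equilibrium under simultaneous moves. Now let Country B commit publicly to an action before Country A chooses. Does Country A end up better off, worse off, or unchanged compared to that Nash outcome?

worse off

Solve by backward induction (Country B leads).
- X: BR = Moderate, leader payoff 17.
- Y: BR = High, leader payoff 19.
- Z: BR = Free, leader payoff 13.
Among 17, 19, 13, the best is 19 at Y. Subgame-perfect outcome: (High, Y) with payoffs (8, 19).
Under simultaneous play:
Country A's best replies: X→Moderate; Y→High; Z→Free.
Country B's best replies: Free→Z; Moderate→Y; High→Z.
The unique mutual best reply is (Free, Z), giving (10, 13).
Country A earns 8 sequentially versus 10 at the Nash outcome: worse off.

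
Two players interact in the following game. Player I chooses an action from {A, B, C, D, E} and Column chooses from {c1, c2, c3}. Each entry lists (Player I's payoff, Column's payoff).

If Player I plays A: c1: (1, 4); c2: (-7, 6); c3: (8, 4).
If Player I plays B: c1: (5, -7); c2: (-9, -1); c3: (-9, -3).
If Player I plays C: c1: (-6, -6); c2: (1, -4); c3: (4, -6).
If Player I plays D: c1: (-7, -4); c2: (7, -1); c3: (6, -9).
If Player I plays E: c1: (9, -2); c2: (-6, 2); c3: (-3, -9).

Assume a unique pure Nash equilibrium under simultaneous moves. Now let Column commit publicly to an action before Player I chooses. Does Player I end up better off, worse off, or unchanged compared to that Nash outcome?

Player I best-responds to each possible Column move:
- c1: BR = E, leader payoff -2.
- c2: BR = D, leader payoff -1.
- c3: BR = A, leader payoff 4.
Maximizing over -2, -1, 4, Column chooses c3. Subgame-perfect outcome: (A, c3) with payoffs (8, 4).
Under simultaneous play:
Player I's best replies: c1→E; c2→D; c3→A.
Column's best replies: A→c2; B→c2; C→c2; D→c2; E→c2.
The unique mutual best reply is (D, c2), giving (7, -1).
Player I earns 8 sequentially versus 7 at the Nash outcome: better off.

better off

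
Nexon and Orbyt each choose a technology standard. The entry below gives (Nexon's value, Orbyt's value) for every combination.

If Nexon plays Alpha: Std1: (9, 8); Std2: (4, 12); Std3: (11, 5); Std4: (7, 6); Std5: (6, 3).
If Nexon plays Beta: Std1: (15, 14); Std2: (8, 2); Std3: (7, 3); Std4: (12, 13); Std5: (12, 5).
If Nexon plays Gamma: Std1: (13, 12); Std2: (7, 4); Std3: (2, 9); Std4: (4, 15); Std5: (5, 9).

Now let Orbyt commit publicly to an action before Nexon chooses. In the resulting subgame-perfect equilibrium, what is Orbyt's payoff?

14

Backward induction with Orbyt moving first.
- Std1: BR = Beta, leader payoff 14.
- Std2: BR = Beta, leader payoff 2.
- Std3: BR = Alpha, leader payoff 5.
- Std4: BR = Beta, leader payoff 13.
- Std5: BR = Beta, leader payoff 5.
Orbyt's induced payoffs are 14, 2, 5, 13, 5, so Orbyt commits to Std1. Subgame-perfect outcome: (Beta, Std1) with payoffs (15, 14).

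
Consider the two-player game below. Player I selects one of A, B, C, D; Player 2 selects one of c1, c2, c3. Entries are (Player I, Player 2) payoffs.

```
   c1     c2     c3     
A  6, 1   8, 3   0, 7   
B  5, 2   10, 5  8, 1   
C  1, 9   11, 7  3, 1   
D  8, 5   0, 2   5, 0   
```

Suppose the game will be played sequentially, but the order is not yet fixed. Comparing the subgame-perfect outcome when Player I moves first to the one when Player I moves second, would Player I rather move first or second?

If Player I leads: Player 2's best replies are A→c3, B→c2, C→c1, D→c1; Player I's induced payoffs 0, 10, 1, 8; outcome (B, c2), payoffs (10, 5).
If Player 2 leads: Player I's best replies are c1→D, c2→C, c3→B; Player 2's induced payoffs 5, 7, 1; outcome (C, c2), payoffs (11, 7).
Player I gets 10 moving first and 11 moving second, so Player I prefers to move second.

second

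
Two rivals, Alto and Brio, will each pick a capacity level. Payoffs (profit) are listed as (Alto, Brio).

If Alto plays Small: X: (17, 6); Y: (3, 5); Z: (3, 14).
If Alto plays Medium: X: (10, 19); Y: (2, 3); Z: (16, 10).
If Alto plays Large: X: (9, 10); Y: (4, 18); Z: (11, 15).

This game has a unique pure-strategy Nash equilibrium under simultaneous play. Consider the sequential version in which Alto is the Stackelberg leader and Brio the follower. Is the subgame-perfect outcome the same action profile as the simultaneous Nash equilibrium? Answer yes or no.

Backward induction with Alto moving first.
- Small: BR = Z, leader payoff 3.
- Medium: BR = X, leader payoff 10.
- Large: BR = Y, leader payoff 4.
Maximizing over 3, 10, 4, Alto chooses Medium. Subgame-perfect outcome: (Medium, X) with payoffs (10, 19).
For the simultaneous game, intersect best replies.
Alto's best replies: X→Small; Y→Large; Z→Medium.
Brio's best replies: Small→Z; Medium→X; Large→Y.
The unique mutual best reply is (Large, Y), giving (4, 18).
Sequential outcome (Medium, X) differs from the Nash profile (Large, Y).

no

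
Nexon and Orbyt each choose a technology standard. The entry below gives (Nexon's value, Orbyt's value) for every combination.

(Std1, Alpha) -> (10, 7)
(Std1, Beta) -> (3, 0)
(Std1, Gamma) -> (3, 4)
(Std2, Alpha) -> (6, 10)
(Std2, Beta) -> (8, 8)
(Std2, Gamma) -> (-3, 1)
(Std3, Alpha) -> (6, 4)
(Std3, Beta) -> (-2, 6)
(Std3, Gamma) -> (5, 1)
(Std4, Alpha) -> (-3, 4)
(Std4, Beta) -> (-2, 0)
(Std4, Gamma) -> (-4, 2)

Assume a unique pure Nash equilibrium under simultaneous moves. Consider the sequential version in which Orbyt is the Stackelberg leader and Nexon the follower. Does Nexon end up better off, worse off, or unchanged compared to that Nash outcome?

Backward induction with Orbyt moving first.
- Alpha: BR = Std1, leader payoff 7.
- Beta: BR = Std2, leader payoff 8.
- Gamma: BR = Std3, leader payoff 1.
Orbyt's induced payoffs are 7, 8, 1, so Orbyt commits to Beta. Subgame-perfect outcome: (Std2, Beta) with payoffs (8, 8).
For the simultaneous game, intersect best replies.
Nexon's best replies: Alpha→Std1; Beta→Std2; Gamma→Std3.
Orbyt's best replies: Std1→Alpha; Std2→Alpha; Std3→Beta; Std4→Alpha.
Only (Std1, Alpha) has each player best-responding; Nash payoffs (10, 7).
Nexon earns 8 sequentially versus 10 at the Nash outcome: worse off.

worse off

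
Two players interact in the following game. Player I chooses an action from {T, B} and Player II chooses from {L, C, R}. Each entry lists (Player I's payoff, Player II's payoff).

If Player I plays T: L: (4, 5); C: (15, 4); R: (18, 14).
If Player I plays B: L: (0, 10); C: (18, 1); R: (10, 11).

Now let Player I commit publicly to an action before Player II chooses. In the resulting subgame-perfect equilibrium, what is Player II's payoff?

Backward induction with Player I moving first.
- T: Player II compares 5, 4, 14 and picks R; Player I would get 18.
- B: Player II compares 10, 1, 11 and picks R; Player I would get 10.
Player I's induced payoffs are 18, 10, so Player I commits to T. Subgame-perfect outcome: (T, R) with payoffs (18, 14).

14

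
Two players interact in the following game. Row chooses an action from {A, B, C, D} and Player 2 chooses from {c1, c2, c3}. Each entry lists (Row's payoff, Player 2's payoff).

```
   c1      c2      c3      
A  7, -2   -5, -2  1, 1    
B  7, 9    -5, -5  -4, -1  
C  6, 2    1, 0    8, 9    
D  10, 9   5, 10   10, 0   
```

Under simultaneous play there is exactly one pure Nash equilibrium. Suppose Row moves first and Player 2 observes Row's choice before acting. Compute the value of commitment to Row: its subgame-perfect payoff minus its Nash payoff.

3

Work backward from Player 2's decision.
- A: Player 2 compares -2, -2, 1 and picks c3; Row would get 1.
- B: Player 2 compares 9, -5, -1 and picks c1; Row would get 7.
- C: Player 2 compares 2, 0, 9 and picks c3; Row would get 8.
- D: Player 2 compares 9, 10, 0 and picks c2; Row would get 5.
Maximizing over 1, 7, 8, 5, Row chooses C. Subgame-perfect outcome: (C, c3) with payoffs (8, 9).
Under simultaneous play:
Row's best replies: c1→D; c2→D; c3→D.
Player 2's best replies: A→c3; B→c1; C→c3; D→c2.
The unique mutual best reply is (D, c2), giving (5, 10).
Row's commitment gain: 8 − 5 = 3.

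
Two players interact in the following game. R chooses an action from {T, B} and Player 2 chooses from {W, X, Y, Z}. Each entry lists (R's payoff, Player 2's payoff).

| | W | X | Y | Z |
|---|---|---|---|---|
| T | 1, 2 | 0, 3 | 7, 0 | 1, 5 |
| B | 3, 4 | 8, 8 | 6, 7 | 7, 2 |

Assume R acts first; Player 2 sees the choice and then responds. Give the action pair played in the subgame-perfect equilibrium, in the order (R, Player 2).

Work backward from Player 2's decision.
- T: Player 2 compares 2, 3, 0, 5 and picks Z; R would get 1.
- B: Player 2 compares 4, 8, 7, 2 and picks X; R would get 8.
R's induced payoffs are 1, 8, so R commits to B. Subgame-perfect outcome: (B, X) with payoffs (8, 8).

(B, X)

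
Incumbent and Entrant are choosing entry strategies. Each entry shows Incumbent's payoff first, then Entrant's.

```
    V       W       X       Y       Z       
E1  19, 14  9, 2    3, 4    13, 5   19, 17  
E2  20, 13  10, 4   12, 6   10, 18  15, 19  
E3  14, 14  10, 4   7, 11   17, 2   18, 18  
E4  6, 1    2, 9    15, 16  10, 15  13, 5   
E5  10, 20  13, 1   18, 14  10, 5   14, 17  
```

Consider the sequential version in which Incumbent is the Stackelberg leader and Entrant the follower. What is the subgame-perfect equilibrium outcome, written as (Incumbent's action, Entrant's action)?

(E1, Z)

Backward induction with Incumbent moving first.
- E1 → Entrant plays Z (best of 14, 2, 4, 5, 17); Incumbent gets 19.
- E2 → Entrant plays Z (best of 13, 4, 6, 18, 19); Incumbent gets 15.
- E3 → Entrant plays Z (best of 14, 4, 11, 2, 18); Incumbent gets 18.
- E4 → Entrant plays X (best of 1, 9, 16, 15, 5); Incumbent gets 15.
- E5 → Entrant plays V (best of 20, 1, 14, 5, 17); Incumbent gets 10.
Among 19, 15, 18, 15, 10, the best is 19 at E1. Subgame-perfect outcome: (E1, Z) with payoffs (19, 17).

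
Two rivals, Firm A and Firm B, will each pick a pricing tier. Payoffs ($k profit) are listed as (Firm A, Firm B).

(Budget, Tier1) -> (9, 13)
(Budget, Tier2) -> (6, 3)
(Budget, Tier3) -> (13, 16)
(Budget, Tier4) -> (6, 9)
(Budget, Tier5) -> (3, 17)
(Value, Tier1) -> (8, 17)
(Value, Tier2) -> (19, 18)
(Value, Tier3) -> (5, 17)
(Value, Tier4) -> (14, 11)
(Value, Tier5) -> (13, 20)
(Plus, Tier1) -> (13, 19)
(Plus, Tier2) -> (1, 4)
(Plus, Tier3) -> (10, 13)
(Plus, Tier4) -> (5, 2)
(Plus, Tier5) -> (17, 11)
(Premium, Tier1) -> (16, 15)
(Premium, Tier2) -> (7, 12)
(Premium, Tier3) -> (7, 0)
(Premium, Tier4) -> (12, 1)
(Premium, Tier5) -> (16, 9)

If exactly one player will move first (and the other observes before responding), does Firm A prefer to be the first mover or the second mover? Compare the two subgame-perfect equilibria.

If Firm A leads: Firm B's best replies are Budget→Tier5, Value→Tier5, Plus→Tier1, Premium→Tier1; Firm A's induced payoffs 3, 13, 13, 16; outcome (Premium, Tier1), payoffs (16, 15).
If Firm B leads: Firm A's best replies are Tier1→Premium, Tier2→Value, Tier3→Budget, Tier4→Value, Tier5→Plus; Firm B's induced payoffs 15, 18, 16, 11, 11; outcome (Value, Tier2), payoffs (19, 18).
Firm A gets 16 moving first and 19 moving second, so Firm A prefers to move second.

second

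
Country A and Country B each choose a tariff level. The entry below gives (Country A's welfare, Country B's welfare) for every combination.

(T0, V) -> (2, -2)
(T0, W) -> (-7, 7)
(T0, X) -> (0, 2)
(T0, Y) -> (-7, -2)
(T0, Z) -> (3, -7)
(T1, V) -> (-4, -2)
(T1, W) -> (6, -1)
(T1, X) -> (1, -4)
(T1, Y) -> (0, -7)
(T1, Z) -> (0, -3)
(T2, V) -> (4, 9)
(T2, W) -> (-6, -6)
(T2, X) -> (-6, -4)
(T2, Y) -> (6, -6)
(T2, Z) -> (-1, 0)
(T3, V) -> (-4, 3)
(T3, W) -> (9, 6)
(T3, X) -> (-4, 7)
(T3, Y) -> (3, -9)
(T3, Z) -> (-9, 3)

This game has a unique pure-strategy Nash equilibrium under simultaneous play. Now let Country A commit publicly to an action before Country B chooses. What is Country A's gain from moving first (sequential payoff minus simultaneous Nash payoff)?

2

Solve by backward induction (Country A leads).
- T0: Country B compares -2, 7, 2, -2, -7 and picks W; Country A would get -7.
- T1: Country B compares -2, -1, -4, -7, -3 and picks W; Country A would get 6.
- T2: Country B compares 9, -6, -4, -6, 0 and picks V; Country A would get 4.
- T3: Country B compares 3, 6, 7, -9, 3 and picks X; Country A would get -4.
Country A's induced payoffs are -7, 6, 4, -4, so Country A commits to T1. Subgame-perfect outcome: (T1, W) with payoffs (6, -1).
Under simultaneous play:
Country A's best replies: V→T2; W→T3; X→T1; Y→T2; Z→T0.
Country B's best replies: T0→W; T1→W; T2→V; T3→X.
The unique mutual best reply is (T2, V), giving (4, 9).
Country A's commitment gain: 6 − 4 = 2.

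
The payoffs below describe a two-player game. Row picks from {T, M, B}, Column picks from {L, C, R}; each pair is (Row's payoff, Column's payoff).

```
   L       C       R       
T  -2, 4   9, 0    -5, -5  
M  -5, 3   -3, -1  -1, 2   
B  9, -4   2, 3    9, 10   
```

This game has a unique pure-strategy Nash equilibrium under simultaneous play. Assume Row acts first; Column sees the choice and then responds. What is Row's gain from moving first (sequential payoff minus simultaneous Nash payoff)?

Column best-responds to each possible Row move:
- T: BR = L, leader payoff -2.
- M: BR = L, leader payoff -5.
- B: BR = R, leader payoff 9.
Maximizing over -2, -5, 9, Row chooses B. Subgame-perfect outcome: (B, R) with payoffs (9, 10).
Under simultaneous play:
Row's best replies: L→B; C→T; R→B.
Column's best replies: T→L; M→L; B→R.
The unique mutual best reply is (B, R), giving (9, 10).
Row's commitment gain: 9 − 9 = 0.

0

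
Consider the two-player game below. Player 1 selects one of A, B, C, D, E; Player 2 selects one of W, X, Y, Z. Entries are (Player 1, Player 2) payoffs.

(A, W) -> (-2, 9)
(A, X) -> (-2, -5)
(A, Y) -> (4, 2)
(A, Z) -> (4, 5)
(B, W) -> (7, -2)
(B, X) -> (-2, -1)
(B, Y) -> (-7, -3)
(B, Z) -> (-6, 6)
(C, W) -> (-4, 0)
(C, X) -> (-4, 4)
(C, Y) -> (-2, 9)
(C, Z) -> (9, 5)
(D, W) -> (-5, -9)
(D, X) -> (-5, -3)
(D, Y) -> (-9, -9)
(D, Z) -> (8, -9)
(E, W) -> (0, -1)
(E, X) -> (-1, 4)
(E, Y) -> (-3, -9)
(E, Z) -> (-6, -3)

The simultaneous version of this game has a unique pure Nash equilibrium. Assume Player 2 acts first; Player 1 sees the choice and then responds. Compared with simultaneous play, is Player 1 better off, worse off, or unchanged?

Backward induction with Player 2 moving first.
- W: Player 1 compares -2, 7, -4, -5, 0 and picks B; Player 2 would get -2.
- X: Player 1 compares -2, -2, -4, -5, -1 and picks E; Player 2 would get 4.
- Y: Player 1 compares 4, -7, -2, -9, -3 and picks A; Player 2 would get 2.
- Z: Player 1 compares 4, -6, 9, 8, -6 and picks C; Player 2 would get 5.
Among -2, 4, 2, 5, the best is 5 at Z. Subgame-perfect outcome: (C, Z) with payoffs (9, 5).
For the simultaneous game, intersect best replies.
Player 1's best replies: W→B; X→E; Y→A; Z→C.
Player 2's best replies: A→W; B→Z; C→Y; D→X; E→X.
The unique mutual best reply is (E, X), giving (-1, 4).
Player 1 earns 9 sequentially versus -1 at the Nash outcome: better off.

better off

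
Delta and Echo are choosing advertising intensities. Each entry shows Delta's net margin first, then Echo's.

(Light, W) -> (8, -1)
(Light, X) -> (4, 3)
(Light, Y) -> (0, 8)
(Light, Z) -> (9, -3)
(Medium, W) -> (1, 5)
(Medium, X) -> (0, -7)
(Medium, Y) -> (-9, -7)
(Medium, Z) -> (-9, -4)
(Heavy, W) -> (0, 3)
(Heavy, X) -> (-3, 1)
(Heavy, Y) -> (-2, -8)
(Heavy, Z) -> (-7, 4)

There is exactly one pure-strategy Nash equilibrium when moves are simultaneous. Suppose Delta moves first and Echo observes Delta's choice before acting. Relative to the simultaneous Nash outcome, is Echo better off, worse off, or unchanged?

worse off

Solve by backward induction (Delta leads).
- Light: Echo compares -1, 3, 8, -3 and picks Y; Delta would get 0.
- Medium: Echo compares 5, -7, -7, -4 and picks W; Delta would get 1.
- Heavy: Echo compares 3, 1, -8, 4 and picks Z; Delta would get -7.
Delta's induced payoffs are 0, 1, -7, so Delta commits to Medium. Subgame-perfect outcome: (Medium, W) with payoffs (1, 5).
For the simultaneous game, intersect best replies.
Delta's best replies: W→Light; X→Light; Y→Light; Z→Light.
Echo's best replies: Light→Y; Medium→W; Heavy→Z.
Only (Light, Y) has each player best-responding; Nash payoffs (0, 8).
Echo earns 5 sequentially versus 8 at the Nash outcome: worse off.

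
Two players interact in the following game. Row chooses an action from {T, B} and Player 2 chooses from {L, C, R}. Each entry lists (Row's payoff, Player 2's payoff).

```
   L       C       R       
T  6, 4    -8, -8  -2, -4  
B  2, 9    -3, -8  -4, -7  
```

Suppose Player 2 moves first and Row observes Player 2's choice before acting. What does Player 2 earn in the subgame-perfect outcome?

Work backward from Row's decision.
- L: BR = T, leader payoff 4.
- C: BR = B, leader payoff -8.
- R: BR = T, leader payoff -4.
Maximizing over 4, -8, -4, Player 2 chooses L. Subgame-perfect outcome: (T, L) with payoffs (6, 4).

4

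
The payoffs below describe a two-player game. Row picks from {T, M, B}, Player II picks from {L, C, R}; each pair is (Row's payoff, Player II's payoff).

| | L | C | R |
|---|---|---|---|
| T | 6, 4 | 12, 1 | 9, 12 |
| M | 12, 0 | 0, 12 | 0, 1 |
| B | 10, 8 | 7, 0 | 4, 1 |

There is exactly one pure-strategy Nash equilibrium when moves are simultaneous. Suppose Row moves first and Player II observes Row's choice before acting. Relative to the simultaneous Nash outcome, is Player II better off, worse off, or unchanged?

worse off

Solve by backward induction (Row leads).
- T: BR = R, leader payoff 9.
- M: BR = C, leader payoff 0.
- B: BR = L, leader payoff 10.
Row's induced payoffs are 9, 0, 10, so Row commits to B. Subgame-perfect outcome: (B, L) with payoffs (10, 8).
Under simultaneous play:
Row's best replies: L→M; C→T; R→T.
Player II's best replies: T→R; M→C; B→L.
Only (T, R) has each player best-responding; Nash payoffs (9, 12).
Player II earns 8 sequentially versus 12 at the Nash outcome: worse off.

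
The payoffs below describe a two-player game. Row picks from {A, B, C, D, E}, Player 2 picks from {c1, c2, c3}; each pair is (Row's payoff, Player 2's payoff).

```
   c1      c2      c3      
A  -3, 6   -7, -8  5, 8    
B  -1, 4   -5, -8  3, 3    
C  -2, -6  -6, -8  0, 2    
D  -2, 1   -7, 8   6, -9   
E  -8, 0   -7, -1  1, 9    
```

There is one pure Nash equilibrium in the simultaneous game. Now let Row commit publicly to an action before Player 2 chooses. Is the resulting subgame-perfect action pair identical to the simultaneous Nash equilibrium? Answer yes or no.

Solve by backward induction (Row leads).
- A → Player 2 plays c3 (best of 6, -8, 8); Row gets 5.
- B → Player 2 plays c1 (best of 4, -8, 3); Row gets -1.
- C → Player 2 plays c3 (best of -6, -8, 2); Row gets 0.
- D → Player 2 plays c2 (best of 1, 8, -9); Row gets -7.
- E → Player 2 plays c3 (best of 0, -1, 9); Row gets 1.
Row's induced payoffs are 5, -1, 0, -7, 1, so Row commits to A. Subgame-perfect outcome: (A, c3) with payoffs (5, 8).
Now find the simultaneous Nash equilibrium.
Row's best replies: c1→B; c2→B; c3→D.
Player 2's best replies: A→c3; B→c1; C→c3; D→c2; E→c3.
The unique mutual best reply is (B, c1), giving (-1, 4).
Sequential outcome (A, c3) differs from the Nash profile (B, c1).

no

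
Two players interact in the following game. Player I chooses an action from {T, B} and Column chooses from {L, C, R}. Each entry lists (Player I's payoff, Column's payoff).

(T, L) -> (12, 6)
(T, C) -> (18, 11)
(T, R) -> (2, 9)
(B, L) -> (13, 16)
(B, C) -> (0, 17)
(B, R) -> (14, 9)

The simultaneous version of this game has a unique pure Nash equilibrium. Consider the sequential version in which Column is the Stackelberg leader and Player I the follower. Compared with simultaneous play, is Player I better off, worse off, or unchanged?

worse off

Solve by backward induction (Column leads).
- L → Player I plays B (best of 12, 13); Column gets 16.
- C → Player I plays T (best of 18, 0); Column gets 11.
- R → Player I plays B (best of 2, 14); Column gets 9.
Column's induced payoffs are 16, 11, 9, so Column commits to L. Subgame-perfect outcome: (B, L) with payoffs (13, 16).
Under simultaneous play:
Player I's best replies: L→B; C→T; R→B.
Column's best replies: T→C; B→C.
Only (T, C) has each player best-responding; Nash payoffs (18, 11).
Player I earns 13 sequentially versus 18 at the Nash outcome: worse off.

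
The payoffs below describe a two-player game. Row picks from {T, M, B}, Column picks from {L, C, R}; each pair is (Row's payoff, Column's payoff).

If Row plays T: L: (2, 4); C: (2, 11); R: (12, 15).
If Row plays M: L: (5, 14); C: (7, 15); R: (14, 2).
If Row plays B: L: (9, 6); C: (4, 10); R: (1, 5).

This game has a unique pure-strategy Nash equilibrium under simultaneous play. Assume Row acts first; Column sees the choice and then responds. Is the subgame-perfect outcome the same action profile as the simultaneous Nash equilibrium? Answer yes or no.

no

Solve by backward induction (Row leads).
- T → Column plays R (best of 4, 11, 15); Row gets 12.
- M → Column plays C (best of 14, 15, 2); Row gets 7.
- B → Column plays C (best of 6, 10, 5); Row gets 4.
Among 12, 7, 4, the best is 12 at T. Subgame-perfect outcome: (T, R) with payoffs (12, 15).
For the simultaneous game, intersect best replies.
Row's best replies: L→B; C→M; R→M.
Column's best replies: T→R; M→C; B→C.
Only (M, C) has each player best-responding; Nash payoffs (7, 15).
Sequential outcome (T, R) differs from the Nash profile (M, C).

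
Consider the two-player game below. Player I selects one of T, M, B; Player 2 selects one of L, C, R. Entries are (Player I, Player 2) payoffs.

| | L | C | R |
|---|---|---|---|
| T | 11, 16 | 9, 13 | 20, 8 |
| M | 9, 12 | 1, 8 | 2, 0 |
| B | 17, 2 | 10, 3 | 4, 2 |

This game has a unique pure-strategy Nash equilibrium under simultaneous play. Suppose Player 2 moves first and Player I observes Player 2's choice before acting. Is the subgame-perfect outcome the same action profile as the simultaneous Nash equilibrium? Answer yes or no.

no

Work backward from Player I's decision.
- L: Player I compares 11, 9, 17 and picks B; Player 2 would get 2.
- C: Player I compares 9, 1, 10 and picks B; Player 2 would get 3.
- R: Player I compares 20, 2, 4 and picks T; Player 2 would get 8.
Player 2's induced payoffs are 2, 3, 8, so Player 2 commits to R. Subgame-perfect outcome: (T, R) with payoffs (20, 8).
For the simultaneous game, intersect best replies.
Player I's best replies: L→B; C→B; R→T.
Player 2's best replies: T→L; M→L; B→C.
Only (B, C) has each player best-responding; Nash payoffs (10, 3).
Sequential outcome (T, R) differs from the Nash profile (B, C).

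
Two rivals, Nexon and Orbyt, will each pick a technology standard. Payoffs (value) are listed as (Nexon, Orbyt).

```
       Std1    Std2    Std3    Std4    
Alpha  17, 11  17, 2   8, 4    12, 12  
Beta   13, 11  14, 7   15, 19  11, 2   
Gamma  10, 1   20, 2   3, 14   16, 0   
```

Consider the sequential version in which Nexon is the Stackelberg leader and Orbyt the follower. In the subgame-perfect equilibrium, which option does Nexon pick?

Work backward from Orbyt's decision.
- Alpha: Orbyt compares 11, 2, 4, 12 and picks Std4; Nexon would get 12.
- Beta: Orbyt compares 11, 7, 19, 2 and picks Std3; Nexon would get 15.
- Gamma: Orbyt compares 1, 2, 14, 0 and picks Std3; Nexon would get 3.
Among 12, 15, 3, the best is 15 at Beta. Subgame-perfect outcome: (Beta, Std3) with payoffs (15, 19).

Beta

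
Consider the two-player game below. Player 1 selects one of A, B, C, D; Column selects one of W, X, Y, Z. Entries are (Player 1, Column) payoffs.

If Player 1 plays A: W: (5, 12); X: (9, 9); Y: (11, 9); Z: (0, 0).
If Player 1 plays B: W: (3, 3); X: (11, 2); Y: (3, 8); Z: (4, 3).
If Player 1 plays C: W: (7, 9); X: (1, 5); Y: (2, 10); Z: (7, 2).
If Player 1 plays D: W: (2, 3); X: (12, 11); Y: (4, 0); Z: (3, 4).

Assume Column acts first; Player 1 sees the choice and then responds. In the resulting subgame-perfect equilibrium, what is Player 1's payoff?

12

Work backward from Player 1's decision.
- W: Player 1 compares 5, 3, 7, 2 and picks C; Column would get 9.
- X: Player 1 compares 9, 11, 1, 12 and picks D; Column would get 11.
- Y: Player 1 compares 11, 3, 2, 4 and picks A; Column would get 9.
- Z: Player 1 compares 0, 4, 7, 3 and picks C; Column would get 2.
Column's induced payoffs are 9, 11, 9, 2, so Column commits to X. Subgame-perfect outcome: (D, X) with payoffs (12, 11).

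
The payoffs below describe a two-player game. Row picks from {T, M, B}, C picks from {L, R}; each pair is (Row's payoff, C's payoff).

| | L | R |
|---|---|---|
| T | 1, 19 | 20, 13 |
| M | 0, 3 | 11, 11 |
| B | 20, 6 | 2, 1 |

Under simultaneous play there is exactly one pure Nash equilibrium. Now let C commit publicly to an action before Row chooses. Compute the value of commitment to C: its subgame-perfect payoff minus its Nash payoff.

Solve by backward induction (C leads).
- L: Row compares 1, 0, 20 and picks B; C would get 6.
- R: Row compares 20, 11, 2 and picks T; C would get 13.
Among 6, 13, the best is 13 at R. Subgame-perfect outcome: (T, R) with payoffs (20, 13).
Now find the simultaneous Nash equilibrium.
Row's best replies: L→B; R→T.
C's best replies: T→L; M→R; B→L.
Only (B, L) has each player best-responding; Nash payoffs (20, 6).
C's commitment gain: 13 − 6 = 7.

7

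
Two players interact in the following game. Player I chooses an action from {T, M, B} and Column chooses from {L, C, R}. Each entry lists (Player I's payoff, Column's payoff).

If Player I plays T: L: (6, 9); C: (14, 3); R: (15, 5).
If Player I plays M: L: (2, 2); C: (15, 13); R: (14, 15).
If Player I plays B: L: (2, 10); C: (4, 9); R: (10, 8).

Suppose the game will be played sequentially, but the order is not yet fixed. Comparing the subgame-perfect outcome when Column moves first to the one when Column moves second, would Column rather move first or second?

If Player I leads: Column's best replies are T→L, M→R, B→L; Player I's induced payoffs 6, 14, 2; outcome (M, R), payoffs (14, 15).
If Column leads: Player I's best replies are L→T, C→M, R→T; Column's induced payoffs 9, 13, 5; outcome (M, C), payoffs (15, 13).
Column gets 13 moving first and 15 moving second, so Column prefers to move second.

second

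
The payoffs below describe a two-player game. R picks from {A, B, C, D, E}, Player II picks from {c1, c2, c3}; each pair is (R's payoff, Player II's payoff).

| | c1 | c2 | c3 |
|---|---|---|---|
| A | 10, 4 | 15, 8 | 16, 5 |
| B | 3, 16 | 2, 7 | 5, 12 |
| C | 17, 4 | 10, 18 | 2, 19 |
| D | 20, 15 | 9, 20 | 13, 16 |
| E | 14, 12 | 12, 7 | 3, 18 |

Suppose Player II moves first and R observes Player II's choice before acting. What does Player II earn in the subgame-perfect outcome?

Work backward from R's decision.
- c1: BR = D, leader payoff 15.
- c2: BR = A, leader payoff 8.
- c3: BR = A, leader payoff 5.
Among 15, 8, 5, the best is 15 at c1. Subgame-perfect outcome: (D, c1) with payoffs (20, 15).

15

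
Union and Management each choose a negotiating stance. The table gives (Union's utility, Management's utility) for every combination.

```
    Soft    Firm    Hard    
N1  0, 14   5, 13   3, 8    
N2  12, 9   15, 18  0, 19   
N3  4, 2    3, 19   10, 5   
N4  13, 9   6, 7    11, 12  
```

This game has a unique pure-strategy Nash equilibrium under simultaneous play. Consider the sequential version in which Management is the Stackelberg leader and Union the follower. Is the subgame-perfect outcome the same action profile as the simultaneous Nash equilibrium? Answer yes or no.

no

Work backward from Union's decision.
- Soft: Union compares 0, 12, 4, 13 and picks N4; Management would get 9.
- Firm: Union compares 5, 15, 3, 6 and picks N2; Management would get 18.
- Hard: Union compares 3, 0, 10, 11 and picks N4; Management would get 12.
Management's induced payoffs are 9, 18, 12, so Management commits to Firm. Subgame-perfect outcome: (N2, Firm) with payoffs (15, 18).
For the simultaneous game, intersect best replies.
Union's best replies: Soft→N4; Firm→N2; Hard→N4.
Management's best replies: N1→Soft; N2→Hard; N3→Firm; N4→Hard.
Only (N4, Hard) has each player best-responding; Nash payoffs (11, 12).
Sequential outcome (N2, Firm) differs from the Nash profile (N4, Hard).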